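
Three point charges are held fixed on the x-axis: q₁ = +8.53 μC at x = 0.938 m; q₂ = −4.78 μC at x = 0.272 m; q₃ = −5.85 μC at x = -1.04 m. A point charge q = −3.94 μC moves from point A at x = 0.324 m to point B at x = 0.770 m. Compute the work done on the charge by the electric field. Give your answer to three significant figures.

4.26 J

The work done by the electric force is W_field = −ΔU = −q(V_B − V_A) = q(V_A − V_B).
At A: distances to the source charges are 0.614 m, 0.0520 m, 1.36 m; V_A = Σ kqᵢ/rᵢ = -7.40×10⁵ V.
At B: distances to the source charges are 0.168 m, 0.498 m, 1.81 m; V_B = Σ kqᵢ/rᵢ = 3.41×10⁵ V.
ΔV = V_B − V_A = 1.08×10⁶ V.
W_field = −qΔV = −(-3.94×10⁻⁶ C)(1.08×10⁶ V) = 4.26 J.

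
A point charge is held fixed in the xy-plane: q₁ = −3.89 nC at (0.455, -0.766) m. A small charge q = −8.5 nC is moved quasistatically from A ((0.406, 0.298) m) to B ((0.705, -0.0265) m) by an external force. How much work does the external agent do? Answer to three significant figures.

For quasistatic motion the external work equals the change in potential energy: W_ext = qΔV = q(V_B − V_A).
At A: distance to the source charge is 1.07 m; V_A = kq₁/r = -32.8 V.
At B: distance to the source charge is 0.781 m; V_B = kq₁/r = -44.8 V.
ΔV = V_B − V_A = -12.0 V.
W_ext = qΔV = (-8.50×10⁻⁹ C)(-12.0 V) = 1.02×10⁻⁷ J.

1.02×10⁻⁷ J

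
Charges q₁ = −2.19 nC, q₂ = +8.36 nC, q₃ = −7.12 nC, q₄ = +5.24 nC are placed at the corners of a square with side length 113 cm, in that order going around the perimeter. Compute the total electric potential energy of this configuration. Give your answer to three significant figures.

The assembly work is the sum of pairwise potential energies, U = Σ_{i<j} kqᵢqⱼ/rᵢⱼ.
The four side pairs have separation 1.13 m and the two diagonal pairs 1.60 m.
Summing all 6 pair terms gives U = -6.73×10⁻⁷ J.

-6.73×10⁻⁷ J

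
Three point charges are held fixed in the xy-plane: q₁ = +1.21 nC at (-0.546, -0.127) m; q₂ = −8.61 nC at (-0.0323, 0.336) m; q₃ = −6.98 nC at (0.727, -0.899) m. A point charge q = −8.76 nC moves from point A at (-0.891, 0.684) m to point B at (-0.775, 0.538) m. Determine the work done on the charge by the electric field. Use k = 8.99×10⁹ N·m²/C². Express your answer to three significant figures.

-1.43×10⁻⁷ J

The work done by the electric force is W_field = −ΔU = −q(V_B − V_A) = q(V_A − V_B).
At A: distances to the source charges are 0.881 m, 0.927 m, 2.26 m; V_A = Σ kqᵢ/rᵢ = -98.9 V.
At B: distances to the source charges are 0.703 m, 0.770 m, 2.08 m; V_B = Σ kqᵢ/rᵢ = -115 V.
ΔV = V_B − V_A = -16.4 V.
W_field = −qΔV = −(-8.76×10⁻⁹ C)(-16.4 V) = -1.43×10⁻⁷ J.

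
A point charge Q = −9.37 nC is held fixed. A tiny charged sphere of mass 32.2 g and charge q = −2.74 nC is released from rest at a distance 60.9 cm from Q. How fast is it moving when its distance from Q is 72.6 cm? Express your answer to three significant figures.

Only the electrostatic force acts, so mechanical energy is conserved: ½mv² = U₁ − U₂ = kQq(1/r₁ − 1/r₂).
U₁ − U₂ = (8.99×10⁹ N·m²/C²)(-9.37×10⁻⁹ C)(-2.74×10⁻⁹ C)(1/0.609 − 1/0.726) = 6.11×10⁻⁸ J.
v = √(2·6.11×10⁻⁸/0.0322) = 1.95×10⁻³ m/s.

1.95×10⁻³ m/s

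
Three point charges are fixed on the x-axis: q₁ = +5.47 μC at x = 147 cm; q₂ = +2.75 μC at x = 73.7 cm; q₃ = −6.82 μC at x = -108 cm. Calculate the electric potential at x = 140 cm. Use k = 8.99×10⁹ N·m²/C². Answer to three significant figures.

7.15×10⁵ V

The total potential is the scalar sum of each charge's contribution, V = Σ kqᵢ/rᵢ.
Distances from the field point to each charge: r₁ = 0.0700 m, r₂ = 0.663 m, r₃ = 2.48 m.
V = k[(5.47×10⁻⁶)/(0.0700) + (2.75×10⁻⁶)/(0.663) + (-6.82×10⁻⁶)/(2.48)] = 7.15×10⁵ V.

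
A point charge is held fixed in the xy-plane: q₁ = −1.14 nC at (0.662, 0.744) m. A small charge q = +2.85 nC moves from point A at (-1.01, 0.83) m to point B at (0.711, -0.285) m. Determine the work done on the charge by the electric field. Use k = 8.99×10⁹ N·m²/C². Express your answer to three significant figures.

The work done by the electric force is W_field = −ΔU = −q(V_B − V_A) = q(V_A − V_B).
At A: distance to the source charge is 1.67 m; V_A = kq₁/r = -6.12 V.
At B: distance to the source charge is 1.03 m; V_B = kq₁/r = -9.95 V.
ΔV = V_B − V_A = -3.83 V.
W_field = −qΔV = −(2.85×10⁻⁹ C)(-3.83 V) = 1.09×10⁻⁸ J.

1.09×10⁻⁸ J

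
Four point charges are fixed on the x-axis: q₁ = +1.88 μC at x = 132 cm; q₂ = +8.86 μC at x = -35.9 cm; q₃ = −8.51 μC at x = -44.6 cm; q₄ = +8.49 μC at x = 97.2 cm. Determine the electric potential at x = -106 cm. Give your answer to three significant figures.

The total potential is the scalar sum of each charge's contribution, V = Σ kqᵢ/rᵢ.
Distances from the field point to each charge: r₁ = 2.38 m, r₂ = 0.701 m, r₃ = 0.614 m, r₄ = 2.03 m.
V = k[(1.88×10⁻⁶)/(2.38) + (8.86×10⁻⁶)/(0.701) + (-8.51×10⁻⁶)/(0.614) + (8.49×10⁻⁶)/(2.03)] = 3.37×10⁴ V.

3.37×10⁴ V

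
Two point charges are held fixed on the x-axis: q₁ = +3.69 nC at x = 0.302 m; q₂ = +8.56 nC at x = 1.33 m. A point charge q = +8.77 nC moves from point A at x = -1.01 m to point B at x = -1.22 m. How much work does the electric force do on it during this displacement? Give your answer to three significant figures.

5.43×10⁻⁸ J

The work done by the electric force is W_field = −ΔU = −q(V_B − V_A) = q(V_A − V_B).
At A: distances to the source charges are 1.31 m, 2.34 m; V_A = Σ kqᵢ/rᵢ = 58.2 V.
At B: distances to the source charges are 1.52 m, 2.55 m; V_B = Σ kqᵢ/rᵢ = 52.0 V.
ΔV = V_B − V_A = -6.20 V.
W_field = −qΔV = −(8.77×10⁻⁹ C)(-6.20 V) = 5.43×10⁻⁸ J.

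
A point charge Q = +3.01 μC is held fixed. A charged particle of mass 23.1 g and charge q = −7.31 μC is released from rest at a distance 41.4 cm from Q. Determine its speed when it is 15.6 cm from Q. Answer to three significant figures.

Only the electrostatic force acts, so mechanical energy is conserved: ½mv² = U₁ − U₂ = kQq(1/r₁ − 1/r₂).
U₁ − U₂ = (8.99×10⁹ N·m²/C²)(3.01×10⁻⁶ C)(-7.31×10⁻⁶ C)(1/0.414 − 1/0.156) = 0.790 J.
v = √(2·0.790/0.0231) = 8.27 m/s.

8.27 m/s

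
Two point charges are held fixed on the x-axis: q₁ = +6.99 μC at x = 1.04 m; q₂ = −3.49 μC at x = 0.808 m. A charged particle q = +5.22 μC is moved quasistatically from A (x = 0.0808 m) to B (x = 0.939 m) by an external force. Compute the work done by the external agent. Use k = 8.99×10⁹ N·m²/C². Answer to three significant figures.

For quasistatic motion the external work equals the change in potential energy: W_ext = qΔV = q(V_B − V_A).
At A: distances to the source charges are 0.959 m, 0.727 m; V_A = Σ kqᵢ/rᵢ = 2.24×10⁴ V.
At B: distances to the source charges are 0.101 m, 0.131 m; V_B = Σ kqᵢ/rᵢ = 3.83×10⁵ V.
ΔV = V_B − V_A = 3.60×10⁵ V.
W_ext = qΔV = (5.22×10⁻⁶ C)(3.60×10⁵ V) = 1.88 J.

1.88 J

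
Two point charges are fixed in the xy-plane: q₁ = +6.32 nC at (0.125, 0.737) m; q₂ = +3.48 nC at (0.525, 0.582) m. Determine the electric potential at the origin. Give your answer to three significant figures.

Electric potential is a scalar, so the contributions from each charge add algebraically: V = Σ kqᵢ/rᵢ.
Distances from the field point to each charge: r₁ = 0.748 m, r₂ = 0.784 m.
V = k[(6.32×10⁻⁹)/(0.748) + (3.48×10⁻⁹)/(0.784)] = 116 V.

116 V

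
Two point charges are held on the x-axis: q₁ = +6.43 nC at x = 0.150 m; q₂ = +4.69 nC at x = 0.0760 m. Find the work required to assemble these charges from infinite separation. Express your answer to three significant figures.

3.66×10⁻⁶ J

The assembly work is the sum of pairwise potential energies, U = Σ_{i<j} kqᵢqⱼ/rᵢⱼ.
Pair separations: r₁₂ = 0.0740 m.
U = (3.66×10⁻⁶) = 3.66×10⁻⁶ J.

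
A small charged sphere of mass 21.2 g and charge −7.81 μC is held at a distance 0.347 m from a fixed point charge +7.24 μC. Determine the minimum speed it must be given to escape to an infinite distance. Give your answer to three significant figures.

To just escape, total mechanical energy must reach zero at infinity: ½mv²_min + U = 0, so ½mv²_min = −U = |kQq|/r.
|U| = |kQq|/r = (8.99×10⁹ N·m²/C²)(7.24×10⁻⁶)(7.81×10⁻⁶)/(0.347) = 1.46 J.
v_min = √(2|U|/m) = √(2·1.46/0.0212) = 11.8 m/s.

11.8 m/s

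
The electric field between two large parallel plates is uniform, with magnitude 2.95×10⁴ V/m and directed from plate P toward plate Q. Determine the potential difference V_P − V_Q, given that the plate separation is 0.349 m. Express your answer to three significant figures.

In a uniform field, potential decreases in the direction of E: ΔV = −E·d for a displacement d parallel to E.
Going from Q to P is a displacement of 0.349 m opposite to the field, so V_P − V_Q = +Ed = 1.03×10⁴ V.

1.03×10⁴ V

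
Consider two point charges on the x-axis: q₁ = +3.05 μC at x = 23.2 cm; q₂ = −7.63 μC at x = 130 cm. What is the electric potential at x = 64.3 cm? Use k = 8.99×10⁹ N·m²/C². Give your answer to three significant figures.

The total potential is the scalar sum of each charge's contribution, V = Σ kqᵢ/rᵢ.
Distances from the field point to each charge: r₁ = 0.411 m, r₂ = 0.657 m.
V = k[(3.05×10⁻⁶)/(0.411) + (-7.63×10⁻⁶)/(0.657)] = -3.77×10⁴ V.

-3.77×10⁴ V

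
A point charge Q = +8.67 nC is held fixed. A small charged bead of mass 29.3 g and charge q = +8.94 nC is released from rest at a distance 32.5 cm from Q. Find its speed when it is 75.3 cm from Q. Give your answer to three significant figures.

Only the electrostatic force acts, so mechanical energy is conserved: ½mv² = U₁ − U₂ = kQq(1/r₁ − 1/r₂).
U₁ − U₂ = (8.99×10⁹ N·m²/C²)(8.67×10⁻⁹ C)(8.94×10⁻⁹ C)(1/0.325 − 1/0.753) = 1.22×10⁻⁶ J.
v = √(2·1.22×10⁻⁶/0.0293) = 9.12×10⁻³ m/s.

9.12×10⁻³ m/s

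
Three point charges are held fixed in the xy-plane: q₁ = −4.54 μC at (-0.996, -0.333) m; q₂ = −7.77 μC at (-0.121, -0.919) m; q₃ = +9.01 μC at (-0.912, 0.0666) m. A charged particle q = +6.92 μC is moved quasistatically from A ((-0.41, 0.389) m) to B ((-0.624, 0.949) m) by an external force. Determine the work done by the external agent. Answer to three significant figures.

For quasistatic motion the external work equals the change in potential energy: W_ext = qΔV = q(V_B − V_A).
At A: distances to the source charges are 0.930 m, 1.34 m, 0.597 m; V_A = Σ kqᵢ/rᵢ = 3.97×10⁴ V.
At B: distances to the source charges are 1.33 m, 1.93 m, 0.928 m; V_B = Σ kqᵢ/rᵢ = 2.06×10⁴ V.
ΔV = V_B − V_A = -1.91×10⁴ V.
W_ext = qΔV = (6.92×10⁻⁶ C)(-1.91×10⁴ V) = -0.132 J.

-0.132 J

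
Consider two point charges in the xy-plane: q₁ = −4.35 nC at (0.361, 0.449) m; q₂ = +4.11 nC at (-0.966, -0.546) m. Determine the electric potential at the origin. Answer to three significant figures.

-34.6 V

Electric potential is a scalar, so the contributions from each charge add algebraically: V = Σ kqᵢ/rᵢ.
Distances from the field point to each charge: r₁ = 0.576 m, r₂ = 1.11 m.
V = k[(-4.35×10⁻⁹)/(0.576) + (4.11×10⁻⁹)/(1.11)] = -34.6 V.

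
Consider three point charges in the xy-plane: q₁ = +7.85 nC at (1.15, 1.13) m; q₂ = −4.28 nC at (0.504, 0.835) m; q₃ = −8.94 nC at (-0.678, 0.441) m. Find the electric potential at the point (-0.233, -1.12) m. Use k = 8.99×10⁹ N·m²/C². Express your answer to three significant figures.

The total potential is the scalar sum of each charge's contribution, V = Σ kqᵢ/rᵢ.
Distances from the field point to each charge: r₁ = 2.64 m, r₂ = 2.09 m, r₃ = 1.62 m.
V = k[(7.85×10⁻⁹)/(2.64) + (-4.28×10⁻⁹)/(2.09) + (-8.94×10⁻⁹)/(1.62)] = -41.2 V.

-41.2 V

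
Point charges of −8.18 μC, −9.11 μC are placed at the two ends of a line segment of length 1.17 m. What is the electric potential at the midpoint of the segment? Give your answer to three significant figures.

Electric potential is a scalar, so the contributions from each charge add algebraically: V = Σ kqᵢ/rᵢ.
Each charge is 0.585 m from the midpoint.
V = k[(-8.18×10⁻⁶)/(0.585) + (-9.11×10⁻⁶)/(0.585)] = -2.66×10⁵ V.

-2.66×10⁵ V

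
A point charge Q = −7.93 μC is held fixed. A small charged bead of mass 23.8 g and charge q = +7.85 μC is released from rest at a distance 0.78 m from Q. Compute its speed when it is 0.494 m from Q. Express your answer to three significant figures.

Only the electrostatic force acts, so mechanical energy is conserved: ½mv² = U₁ − U₂ = kQq(1/r₁ − 1/r₂).
U₁ − U₂ = (8.99×10⁹ N·m²/C²)(-7.93×10⁻⁶ C)(7.85×10⁻⁶ C)(1/0.780 − 1/0.494) = 0.415 J.
v = √(2·0.415/0.0238) = 5.91 m/s.

5.91 m/s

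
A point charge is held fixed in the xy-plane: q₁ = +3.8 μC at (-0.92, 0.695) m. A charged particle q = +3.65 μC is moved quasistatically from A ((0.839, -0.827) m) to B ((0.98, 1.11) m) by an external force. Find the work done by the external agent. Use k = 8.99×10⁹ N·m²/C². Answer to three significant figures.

0.0105 J

For quasistatic motion the external work equals the change in potential energy: W_ext = qΔV = q(V_B − V_A).
At A: distance to the source charge is 2.33 m; V_A = kq₁/r = 1.47×10⁴ V.
At B: distance to the source charge is 1.94 m; V_B = kq₁/r = 1.76×10⁴ V.
ΔV = V_B − V_A = 2880 V.
W_ext = qΔV = (3.65×10⁻⁶ C)(2880 V) = 0.0105 J.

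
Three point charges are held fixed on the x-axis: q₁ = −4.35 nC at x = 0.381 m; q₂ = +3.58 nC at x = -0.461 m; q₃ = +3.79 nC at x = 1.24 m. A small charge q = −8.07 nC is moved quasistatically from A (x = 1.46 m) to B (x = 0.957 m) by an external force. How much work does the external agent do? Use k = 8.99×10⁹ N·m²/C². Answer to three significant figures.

4.86×10⁻⁷ J

For quasistatic motion the external work equals the change in potential energy: W_ext = qΔV = q(V_B − V_A).
At A: distances to the source charges are 1.08 m, 1.92 m, 0.220 m; V_A = Σ kqᵢ/rᵢ = 135 V.
At B: distances to the source charges are 0.576 m, 1.42 m, 0.283 m; V_B = Σ kqᵢ/rᵢ = 75.2 V.
ΔV = V_B − V_A = -60.2 V.
W_ext = qΔV = (-8.07×10⁻⁹ C)(-60.2 V) = 4.86×10⁻⁷ J.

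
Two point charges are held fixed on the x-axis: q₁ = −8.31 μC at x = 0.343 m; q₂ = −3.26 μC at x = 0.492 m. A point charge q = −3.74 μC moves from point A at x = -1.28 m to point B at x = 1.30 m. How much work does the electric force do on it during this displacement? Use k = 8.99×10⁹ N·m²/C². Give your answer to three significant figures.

-0.194 J

The work done by the electric force is W_field = −ΔU = −q(V_B − V_A) = q(V_A − V_B).
At A: distances to the source charges are 1.62 m, 1.77 m; V_A = Σ kqᵢ/rᵢ = -6.26×10⁴ V.
At B: distances to the source charges are 0.957 m, 0.808 m; V_B = Σ kqᵢ/rᵢ = -1.14×10⁵ V.
ΔV = V_B − V_A = -5.18×10⁴ V.
W_field = −qΔV = −(-3.74×10⁻⁶ C)(-5.18×10⁴ V) = -0.194 J.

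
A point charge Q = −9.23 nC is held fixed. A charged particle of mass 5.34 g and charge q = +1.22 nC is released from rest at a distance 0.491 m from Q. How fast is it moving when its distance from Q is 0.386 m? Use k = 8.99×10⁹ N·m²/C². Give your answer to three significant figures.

Only the electrostatic force acts, so mechanical energy is conserved: ½mv² = U₁ − U₂ = kQq(1/r₁ − 1/r₂).
U₁ − U₂ = (8.99×10⁹ N·m²/C²)(-9.23×10⁻⁹ C)(1.22×10⁻⁹ C)(1/0.491 − 1/0.386) = 5.61×10⁻⁸ J.
v = √(2·5.61×10⁻⁸/5.34×10⁻³) = 4.58×10⁻³ m/s.

4.58×10⁻³ m/s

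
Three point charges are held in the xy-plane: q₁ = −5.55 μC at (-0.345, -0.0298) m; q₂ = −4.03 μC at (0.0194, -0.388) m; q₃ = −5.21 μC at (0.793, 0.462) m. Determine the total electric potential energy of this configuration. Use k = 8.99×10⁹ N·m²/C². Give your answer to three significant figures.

The assembly work is the sum of pairwise potential energies, U = Σ_{i<j} kqᵢqⱼ/rᵢⱼ.
Pair separations: r₁₂ = 0.511 m, r₁₃ = 1.24 m, r₂₃ = 1.15 m.
U = (0.394) + (0.210) + (0.164) = 0.767 J.

0.767 J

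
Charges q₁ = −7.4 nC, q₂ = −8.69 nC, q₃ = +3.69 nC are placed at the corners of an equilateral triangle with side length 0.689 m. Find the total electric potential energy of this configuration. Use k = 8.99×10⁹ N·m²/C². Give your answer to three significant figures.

The work to assemble the configuration equals its total potential energy, U = Σ kqᵢqⱼ/rᵢⱼ over all pairs.
All three pair separations equal the side length, 0.689 m.
U = (8.39×10⁻⁷) + (-3.56×10⁻⁷) + (-4.18×10⁻⁷) = 6.44×10⁻⁸ J.

6.44×10⁻⁸ J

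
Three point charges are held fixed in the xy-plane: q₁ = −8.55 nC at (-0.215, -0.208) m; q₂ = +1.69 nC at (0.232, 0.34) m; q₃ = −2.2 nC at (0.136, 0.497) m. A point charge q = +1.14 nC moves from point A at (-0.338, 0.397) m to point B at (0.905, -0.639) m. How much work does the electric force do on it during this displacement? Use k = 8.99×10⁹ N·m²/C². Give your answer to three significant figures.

The work done by the electric force is W_field = −ΔU = −q(V_B − V_A) = q(V_A − V_B).
At A: distances to the source charges are 0.617 m, 0.573 m, 0.484 m; V_A = Σ kqᵢ/rᵢ = -139 V.
At B: distances to the source charges are 1.20 m, 1.19 m, 1.37 m; V_B = Σ kqᵢ/rᵢ = -65.7 V.
ΔV = V_B − V_A = 73.1 V.
W_field = −qΔV = −(1.14×10⁻⁹ C)(73.1 V) = -8.34×10⁻⁸ J.

-8.34×10⁻⁸ J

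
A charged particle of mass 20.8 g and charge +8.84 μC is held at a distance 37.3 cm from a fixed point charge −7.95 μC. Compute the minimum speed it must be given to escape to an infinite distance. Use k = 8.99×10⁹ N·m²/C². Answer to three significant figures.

12.8 m/s

To just escape, total mechanical energy must reach zero at infinity: ½mv²_min + U = 0, so ½mv²_min = −U = |kQq|/r.
|U| = |kQq|/r = (8.99×10⁹ N·m²/C²)(7.95×10⁻⁶)(8.84×10⁻⁶)/(0.373) = 1.69 J.
v_min = √(2|U|/m) = √(2·1.69/0.0208) = 12.8 m/s.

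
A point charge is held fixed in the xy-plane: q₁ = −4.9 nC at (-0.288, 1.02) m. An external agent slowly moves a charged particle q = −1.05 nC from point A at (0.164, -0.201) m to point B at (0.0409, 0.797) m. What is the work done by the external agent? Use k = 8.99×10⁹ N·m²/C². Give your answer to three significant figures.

For quasistatic motion the external work equals the change in potential energy: W_ext = qΔV = q(V_B − V_A).
At A: distance to the source charge is 1.30 m; V_A = kq₁/r = -33.8 V.
At B: distance to the source charge is 0.397 m; V_B = kq₁/r = -111 V.
ΔV = V_B − V_A = -77.0 V.
W_ext = qΔV = (-1.05×10⁻⁹ C)(-77.0 V) = 8.09×10⁻⁸ J.

8.09×10⁻⁸ J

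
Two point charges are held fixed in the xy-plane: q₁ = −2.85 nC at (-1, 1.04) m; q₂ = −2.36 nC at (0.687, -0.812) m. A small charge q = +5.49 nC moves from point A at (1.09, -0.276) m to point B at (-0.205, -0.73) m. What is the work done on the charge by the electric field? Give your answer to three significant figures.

-2.81×10⁻⁸ J

The work done by the electric force is W_field = −ΔU = −q(V_B − V_A) = q(V_A − V_B).
At A: distances to the source charges are 2.47 m, 0.671 m; V_A = Σ kqᵢ/rᵢ = -42.0 V.
At B: distances to the source charges are 1.94 m, 0.896 m; V_B = Σ kqᵢ/rᵢ = -36.9 V.
ΔV = V_B − V_A = 5.12 V.
W_field = −qΔV = −(5.49×10⁻⁹ C)(5.12 V) = -2.81×10⁻⁸ J.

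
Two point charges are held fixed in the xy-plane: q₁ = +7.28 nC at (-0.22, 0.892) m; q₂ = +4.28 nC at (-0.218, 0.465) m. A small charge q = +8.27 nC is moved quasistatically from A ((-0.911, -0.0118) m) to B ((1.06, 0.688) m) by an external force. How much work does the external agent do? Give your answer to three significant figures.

For quasistatic motion the external work equals the change in potential energy: W_ext = qΔV = q(V_B − V_A).
At A: distances to the source charges are 1.14 m, 0.841 m; V_A = Σ kqᵢ/rᵢ = 103 V.
At B: distances to the source charges are 1.30 m, 1.30 m; V_B = Σ kqᵢ/rᵢ = 80.2 V.
ΔV = V_B − V_A = -23.1 V.
W_ext = qΔV = (8.27×10⁻⁹ C)(-23.1 V) = -1.91×10⁻⁷ J.

-1.91×10⁻⁷ J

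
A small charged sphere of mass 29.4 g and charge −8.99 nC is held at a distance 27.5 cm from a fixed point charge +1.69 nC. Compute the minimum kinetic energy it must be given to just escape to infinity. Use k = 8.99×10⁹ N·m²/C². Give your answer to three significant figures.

To just escape, total mechanical energy must reach zero at infinity: ½mv²_min + U = 0, so ½mv²_min = −U = |kQq|/r.
|U| = |kQq|/r = (8.99×10⁹ N·m²/C²)(1.69×10⁻⁹)(8.99×10⁻⁹)/(0.275) = 4.97×10⁻⁷ J.

4.97×10⁻⁷ J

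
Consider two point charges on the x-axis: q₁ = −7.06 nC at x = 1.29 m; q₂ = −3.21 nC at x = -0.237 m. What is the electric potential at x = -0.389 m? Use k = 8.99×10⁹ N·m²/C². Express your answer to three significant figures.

Electric potential is a scalar, so the contributions from each charge add algebraically: V = Σ kqᵢ/rᵢ.
Distances from the field point to each charge: r₁ = 1.68 m, r₂ = 0.152 m.
V = k[(-7.06×10⁻⁹)/(1.68) + (-3.21×10⁻⁹)/(0.152)] = -228 V.

-228 V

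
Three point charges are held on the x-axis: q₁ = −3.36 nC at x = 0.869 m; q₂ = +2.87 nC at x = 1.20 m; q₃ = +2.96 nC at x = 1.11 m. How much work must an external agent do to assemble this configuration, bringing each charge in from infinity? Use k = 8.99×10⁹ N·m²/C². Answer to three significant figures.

2.16×10⁻⁷ J

The work to assemble the configuration equals its total potential energy, U = Σ kqᵢqⱼ/rᵢⱼ over all pairs.
Pair separations: r₁₂ = 0.331 m, r₁₃ = 0.241 m, r₂₃ = 0.0900 m.
U = (-2.62×10⁻⁷) + (-3.71×10⁻⁷) + (8.49×10⁻⁷) = 2.16×10⁻⁷ J.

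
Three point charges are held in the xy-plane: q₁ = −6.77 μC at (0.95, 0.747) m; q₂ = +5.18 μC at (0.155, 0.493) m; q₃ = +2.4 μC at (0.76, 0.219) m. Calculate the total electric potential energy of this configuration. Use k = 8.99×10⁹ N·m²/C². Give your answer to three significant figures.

-0.470 J

The assembly work is the sum of pairwise potential energies, U = Σ_{i<j} kqᵢqⱼ/rᵢⱼ.
Pair separations: r₁₂ = 0.835 m, r₁₃ = 0.561 m, r₂₃ = 0.664 m.
U = (-0.378) + (-0.260) + (0.168) = -0.470 J.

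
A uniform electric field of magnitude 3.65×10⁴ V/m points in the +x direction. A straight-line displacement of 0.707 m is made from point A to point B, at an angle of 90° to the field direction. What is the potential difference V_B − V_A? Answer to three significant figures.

0 V

Only the component of displacement along E changes the potential: ΔV = −E·d·cosθ.
ΔV = −(3.65×10⁴ V/m)(0.707 m)cos90° = 0 V.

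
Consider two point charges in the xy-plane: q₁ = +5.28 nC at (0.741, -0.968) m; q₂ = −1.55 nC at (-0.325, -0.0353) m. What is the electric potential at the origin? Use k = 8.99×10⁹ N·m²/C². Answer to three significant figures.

-3.69 V

The total potential is the scalar sum of each charge's contribution, V = Σ kqᵢ/rᵢ.
Distances from the field point to each charge: r₁ = 1.22 m, r₂ = 0.327 m.
V = k[(5.28×10⁻⁹)/(1.22) + (-1.55×10⁻⁹)/(0.327)] = -3.69 V.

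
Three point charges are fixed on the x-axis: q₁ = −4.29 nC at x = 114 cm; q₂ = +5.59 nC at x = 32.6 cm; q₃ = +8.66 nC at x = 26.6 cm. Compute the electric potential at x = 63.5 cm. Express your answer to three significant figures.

297 V

Electric potential is a scalar, so the contributions from each charge add algebraically: V = Σ kqᵢ/rᵢ.
Distances from the field point to each charge: r₁ = 0.505 m, r₂ = 0.309 m, r₃ = 0.369 m.
V = k[(-4.29×10⁻⁹)/(0.505) + (5.59×10⁻⁹)/(0.309) + (8.66×10⁻⁹)/(0.369)] = 297 V.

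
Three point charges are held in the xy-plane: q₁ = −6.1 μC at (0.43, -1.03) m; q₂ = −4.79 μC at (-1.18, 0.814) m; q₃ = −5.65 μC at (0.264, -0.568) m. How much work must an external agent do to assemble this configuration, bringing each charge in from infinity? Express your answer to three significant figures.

0.860 J

The work to assemble the configuration equals its total potential energy, U = Σ kqᵢqⱼ/rᵢⱼ over all pairs.
Pair separations: r₁₂ = 2.45 m, r₁₃ = 0.491 m, r₂₃ = 2.00 m.
U = (0.107) + (0.631) + (0.122) = 0.860 J.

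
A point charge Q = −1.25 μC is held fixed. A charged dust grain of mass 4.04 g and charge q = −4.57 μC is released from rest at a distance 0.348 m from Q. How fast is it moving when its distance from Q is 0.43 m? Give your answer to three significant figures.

Only the electrostatic force acts, so mechanical energy is conserved: ½mv² = U₁ − U₂ = kQq(1/r₁ − 1/r₂).
U₁ − U₂ = (8.99×10⁹ N·m²/C²)(-1.25×10⁻⁶ C)(-4.57×10⁻⁶ C)(1/0.348 − 1/0.430) = 0.0281 J.
v = √(2·0.0281/4.04×10⁻³) = 3.73 m/s.

3.73 m/s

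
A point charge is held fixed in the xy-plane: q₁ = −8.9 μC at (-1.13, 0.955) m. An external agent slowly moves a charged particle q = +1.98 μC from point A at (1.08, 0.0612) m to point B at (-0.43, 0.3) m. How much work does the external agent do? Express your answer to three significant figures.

For quasistatic motion the external work equals the change in potential energy: W_ext = qΔV = q(V_B − V_A).
At A: distance to the source charge is 2.38 m; V_A = kq₁/r = -3.36×10⁴ V.
At B: distance to the source charge is 0.959 m; V_B = kq₁/r = -8.35×10⁴ V.
ΔV = V_B − V_A = -4.99×10⁴ V.
W_ext = qΔV = (1.98×10⁻⁶ C)(-4.99×10⁴ V) = -0.0988 J.

-0.0988 J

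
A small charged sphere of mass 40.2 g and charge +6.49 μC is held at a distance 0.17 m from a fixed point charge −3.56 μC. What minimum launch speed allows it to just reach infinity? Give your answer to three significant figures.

7.80 m/s

To just escape, total mechanical energy must reach zero at infinity: ½mv²_min + U = 0, so ½mv²_min = −U = |kQq|/r.
|U| = |kQq|/r = (8.99×10⁹ N·m²/C²)(3.56×10⁻⁶)(6.49×10⁻⁶)/(0.170) = 1.22 J.
v_min = √(2|U|/m) = √(2·1.22/0.0402) = 7.80 m/s.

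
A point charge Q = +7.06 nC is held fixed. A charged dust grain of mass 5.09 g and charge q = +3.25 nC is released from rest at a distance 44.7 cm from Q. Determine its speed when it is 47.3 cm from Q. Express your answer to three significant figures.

3.16×10⁻³ m/s

Only the electrostatic force acts, so mechanical energy is conserved: ½mv² = U₁ − U₂ = kQq(1/r₁ − 1/r₂).
U₁ − U₂ = (8.99×10⁹ N·m²/C²)(7.06×10⁻⁹ C)(3.25×10⁻⁹ C)(1/0.447 − 1/0.473) = 2.54×10⁻⁸ J.
v = √(2·2.54×10⁻⁸/5.09×10⁻³) = 3.16×10⁻³ m/s.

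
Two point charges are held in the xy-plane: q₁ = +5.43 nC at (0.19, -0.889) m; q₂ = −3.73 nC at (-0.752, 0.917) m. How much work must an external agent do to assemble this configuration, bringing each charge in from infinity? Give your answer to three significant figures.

-8.94×10⁻⁸ J

The assembly work is the sum of pairwise potential energies, U = Σ_{i<j} kqᵢqⱼ/rᵢⱼ.
Pair separations: r₁₂ = 2.04 m.
U = (-8.94×10⁻⁸) = -8.94×10⁻⁸ J.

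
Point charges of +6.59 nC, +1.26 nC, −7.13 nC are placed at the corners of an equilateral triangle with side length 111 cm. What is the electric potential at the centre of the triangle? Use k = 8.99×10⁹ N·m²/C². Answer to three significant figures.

The total potential is the scalar sum of each charge's contribution, V = Σ kqᵢ/rᵢ.
The distance from each vertex to the centroid is a/√3 = 0.641 m.
V = k[(6.59×10⁻⁹)/(0.641) + (1.26×10⁻⁹)/(0.641) + (-7.13×10⁻⁹)/(0.641)] = 10.1 V.

10.1 V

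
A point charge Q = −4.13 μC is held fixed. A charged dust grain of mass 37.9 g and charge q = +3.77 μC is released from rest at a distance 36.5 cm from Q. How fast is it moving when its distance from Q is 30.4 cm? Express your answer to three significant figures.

2.02 m/s

Only the electrostatic force acts, so mechanical energy is conserved: ½mv² = U₁ − U₂ = kQq(1/r₁ − 1/r₂).
U₁ − U₂ = (8.99×10⁹ N·m²/C²)(-4.13×10⁻⁶ C)(3.77×10⁻⁶ C)(1/0.365 − 1/0.304) = 0.0770 J.
v = √(2·0.0770/0.0379) = 2.02 m/s.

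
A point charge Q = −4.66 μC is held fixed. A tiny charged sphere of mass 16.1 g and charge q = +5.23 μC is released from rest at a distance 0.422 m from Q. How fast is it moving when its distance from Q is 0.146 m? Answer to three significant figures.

Only the electrostatic force acts, so mechanical energy is conserved: ½mv² = U₁ − U₂ = kQq(1/r₁ − 1/r₂).
U₁ − U₂ = (8.99×10⁹ N·m²/C²)(-4.66×10⁻⁶ C)(5.23×10⁻⁶ C)(1/0.422 − 1/0.146) = 0.982 J.
v = √(2·0.982/0.0161) = 11.0 m/s.

11.0 m/s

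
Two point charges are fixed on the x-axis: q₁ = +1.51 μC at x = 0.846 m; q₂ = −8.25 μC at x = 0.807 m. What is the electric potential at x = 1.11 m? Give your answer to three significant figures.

Electric potential is a scalar, so the contributions from each charge add algebraically: V = Σ kqᵢ/rᵢ.
Distances from the field point to each charge: r₁ = 0.264 m, r₂ = 0.303 m.
V = k[(1.51×10⁻⁶)/(0.264) + (-8.25×10⁻⁶)/(0.303)] = -1.93×10⁵ V.

-1.93×10⁵ V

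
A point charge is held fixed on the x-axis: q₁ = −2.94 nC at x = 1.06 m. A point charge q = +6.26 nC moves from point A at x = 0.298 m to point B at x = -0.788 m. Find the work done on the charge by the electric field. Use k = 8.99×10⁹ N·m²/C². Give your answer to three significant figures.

The work done by the electric force is W_field = −ΔU = −q(V_B − V_A) = q(V_A − V_B).
At A: distance to the source charge is 0.762 m; V_A = kq₁/r = -34.7 V.
At B: distance to the source charge is 1.85 m; V_B = kq₁/r = -14.3 V.
ΔV = V_B − V_A = 20.4 V.
W_field = −qΔV = −(6.26×10⁻⁹ C)(20.4 V) = -1.28×10⁻⁷ J.

-1.28×10⁻⁷ J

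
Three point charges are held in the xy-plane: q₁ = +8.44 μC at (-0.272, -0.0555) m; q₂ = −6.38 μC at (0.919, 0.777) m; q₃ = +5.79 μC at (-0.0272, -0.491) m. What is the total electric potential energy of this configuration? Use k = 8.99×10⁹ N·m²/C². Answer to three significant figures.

0.336 J

The work to assemble the configuration equals its total potential energy, U = Σ kqᵢqⱼ/rᵢⱼ over all pairs.
Pair separations: r₁₂ = 1.45 m, r₁₃ = 0.500 m, r₂₃ = 1.58 m.
U = (-0.333) + (0.879) + (-0.210) = 0.336 J.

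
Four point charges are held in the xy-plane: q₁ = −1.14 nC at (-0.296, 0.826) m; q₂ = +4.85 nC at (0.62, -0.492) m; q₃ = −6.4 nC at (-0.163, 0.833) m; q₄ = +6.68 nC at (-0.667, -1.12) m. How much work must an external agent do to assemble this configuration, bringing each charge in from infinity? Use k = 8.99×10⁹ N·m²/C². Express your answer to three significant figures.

The work to assemble the configuration equals its total potential energy, U = Σ kqᵢqⱼ/rᵢⱼ over all pairs.
Pair separations: r₁₂ = 1.61 m, r₁₃ = 0.133 m, r₁₄ = 1.98 m, r₂₃ = 1.54 m, r₂₄ = 1.43 m, r₃₄ = 2.02 m.
Summing all 6 pair terms gives U = 2.58×10⁻⁷ J.

2.58×10⁻⁷ J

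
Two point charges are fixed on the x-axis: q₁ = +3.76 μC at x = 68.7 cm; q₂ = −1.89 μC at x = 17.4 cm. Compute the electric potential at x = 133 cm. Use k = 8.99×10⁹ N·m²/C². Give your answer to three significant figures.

The total potential is the scalar sum of each charge's contribution, V = Σ kqᵢ/rᵢ.
Distances from the field point to each charge: r₁ = 0.643 m, r₂ = 1.16 m.
V = k[(3.76×10⁻⁶)/(0.643) + (-1.89×10⁻⁶)/(1.16)] = 3.79×10⁴ V.

3.79×10⁴ V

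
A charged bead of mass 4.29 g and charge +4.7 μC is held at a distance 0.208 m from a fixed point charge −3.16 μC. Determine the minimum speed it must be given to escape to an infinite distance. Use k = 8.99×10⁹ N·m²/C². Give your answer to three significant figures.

17.3 m/s

To just escape, total mechanical energy must reach zero at infinity: ½mv²_min + U = 0, so ½mv²_min = −U = |kQq|/r.
|U| = |kQq|/r = (8.99×10⁹ N·m²/C²)(3.16×10⁻⁶)(4.70×10⁻⁶)/(0.208) = 0.642 J.
v_min = √(2|U|/m) = √(2·0.642/4.29×10⁻³) = 17.3 m/s.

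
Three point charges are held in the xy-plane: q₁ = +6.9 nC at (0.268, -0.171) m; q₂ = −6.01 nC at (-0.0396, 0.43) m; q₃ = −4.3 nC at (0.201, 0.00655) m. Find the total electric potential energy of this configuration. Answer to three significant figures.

-1.48×10⁻⁶ J

The work to assemble the configuration equals its total potential energy, U = Σ kqᵢqⱼ/rᵢⱼ over all pairs.
Pair separations: r₁₂ = 0.675 m, r₁₃ = 0.190 m, r₂₃ = 0.487 m.
U = (-5.52×10⁻⁷) + (-1.41×10⁻⁶) + (4.77×10⁻⁷) = -1.48×10⁻⁶ J.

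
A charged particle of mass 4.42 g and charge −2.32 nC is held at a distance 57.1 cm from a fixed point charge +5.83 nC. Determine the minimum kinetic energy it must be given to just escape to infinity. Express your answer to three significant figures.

2.13×10⁻⁷ J

To just escape, total mechanical energy must reach zero at infinity: ½mv²_min + U = 0, so ½mv²_min = −U = |kQq|/r.
|U| = |kQq|/r = (8.99×10⁹ N·m²/C²)(5.83×10⁻⁹)(2.32×10⁻⁹)/(0.571) = 2.13×10⁻⁷ J.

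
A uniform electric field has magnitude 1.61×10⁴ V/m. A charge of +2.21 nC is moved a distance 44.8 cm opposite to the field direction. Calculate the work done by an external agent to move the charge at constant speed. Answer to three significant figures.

The potential change for a displacement 44.8 cm opposite to the field direction is ΔV = +Ed = 7210 V.
W_ext = qΔV = 1.59×10⁻⁵ J.

1.59×10⁻⁵ J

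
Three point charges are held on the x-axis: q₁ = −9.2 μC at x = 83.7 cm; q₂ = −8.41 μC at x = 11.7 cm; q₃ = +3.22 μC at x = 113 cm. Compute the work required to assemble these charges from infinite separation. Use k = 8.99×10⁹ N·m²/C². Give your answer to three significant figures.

-0.183 J

The work to assemble the configuration equals its total potential energy, U = Σ kqᵢqⱼ/rᵢⱼ over all pairs.
Pair separations: r₁₂ = 0.720 m, r₁₃ = 0.293 m, r₂₃ = 1.01 m.
U = (0.966) + (-0.909) + (-0.240) = -0.183 J.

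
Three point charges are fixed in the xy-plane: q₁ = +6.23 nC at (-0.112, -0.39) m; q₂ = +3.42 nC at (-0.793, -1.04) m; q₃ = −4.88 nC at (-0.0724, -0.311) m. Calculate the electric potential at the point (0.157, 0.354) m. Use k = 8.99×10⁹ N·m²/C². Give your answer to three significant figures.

The total potential is the scalar sum of each charge's contribution, V = Σ kqᵢ/rᵢ.
Distances from the field point to each charge: r₁ = 0.791 m, r₂ = 1.69 m, r₃ = 0.703 m.
V = k[(6.23×10⁻⁹)/(0.791) + (3.42×10⁻⁹)/(1.69) + (-4.88×10⁻⁹)/(0.703)] = 26.7 V.

26.7 V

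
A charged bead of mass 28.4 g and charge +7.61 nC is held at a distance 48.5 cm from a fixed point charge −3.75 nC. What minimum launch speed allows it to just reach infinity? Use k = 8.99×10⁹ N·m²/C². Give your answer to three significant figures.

6.10×10⁻³ m/s

To just escape, total mechanical energy must reach zero at infinity: ½mv²_min + U = 0, so ½mv²_min = −U = |kQq|/r.
|U| = |kQq|/r = (8.99×10⁹ N·m²/C²)(3.75×10⁻⁹)(7.61×10⁻⁹)/(0.485) = 5.29×10⁻⁷ J.
v_min = √(2|U|/m) = √(2·5.29×10⁻⁷/0.0284) = 6.10×10⁻³ m/s.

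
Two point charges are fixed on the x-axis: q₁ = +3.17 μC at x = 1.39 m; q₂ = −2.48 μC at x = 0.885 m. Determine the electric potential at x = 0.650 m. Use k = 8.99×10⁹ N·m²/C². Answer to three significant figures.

-5.64×10⁴ V

Electric potential is a scalar, so the contributions from each charge add algebraically: V = Σ kqᵢ/rᵢ.
Distances from the field point to each charge: r₁ = 0.740 m, r₂ = 0.235 m.
V = k[(3.17×10⁻⁶)/(0.740) + (-2.48×10⁻⁶)/(0.235)] = -5.64×10⁴ V.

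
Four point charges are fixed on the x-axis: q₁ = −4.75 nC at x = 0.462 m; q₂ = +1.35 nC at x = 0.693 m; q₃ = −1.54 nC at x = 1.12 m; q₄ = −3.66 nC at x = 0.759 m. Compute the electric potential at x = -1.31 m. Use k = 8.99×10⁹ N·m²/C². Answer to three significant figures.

-39.6 V

The total potential is the scalar sum of each charge's contribution, V = Σ kqᵢ/rᵢ.
Distances from the field point to each charge: r₁ = 1.77 m, r₂ = 2.00 m, r₃ = 2.43 m, r₄ = 2.07 m.
V = k[(-4.75×10⁻⁹)/(1.77) + (1.35×10⁻⁹)/(2.00) + (-1.54×10⁻⁹)/(2.43) + (-3.66×10⁻⁹)/(2.07)] = -39.6 V.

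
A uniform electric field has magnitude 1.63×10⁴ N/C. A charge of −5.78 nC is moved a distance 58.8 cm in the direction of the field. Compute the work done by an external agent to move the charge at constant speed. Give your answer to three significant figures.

5.54×10⁻⁵ J

The potential change for a displacement 58.8 cm in the direction of the field is ΔV = −Ed = -9580 V.
W_ext = qΔV = 5.54×10⁻⁵ J.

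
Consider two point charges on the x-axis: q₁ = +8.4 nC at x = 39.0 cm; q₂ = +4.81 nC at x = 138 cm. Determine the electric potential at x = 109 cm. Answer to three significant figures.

257 V

The total potential is the scalar sum of each charge's contribution, V = Σ kqᵢ/rᵢ.
Distances from the field point to each charge: r₁ = 0.700 m, r₂ = 0.290 m.
V = k[(8.40×10⁻⁹)/(0.700) + (4.81×10⁻⁹)/(0.290)] = 257 V.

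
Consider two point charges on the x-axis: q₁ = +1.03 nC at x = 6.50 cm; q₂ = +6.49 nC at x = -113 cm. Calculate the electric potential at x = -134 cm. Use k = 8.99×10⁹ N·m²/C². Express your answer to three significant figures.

284 V

Electric potential is a scalar, so the contributions from each charge add algebraically: V = Σ kqᵢ/rᵢ.
Distances from the field point to each charge: r₁ = 1.41 m, r₂ = 0.210 m.
V = k[(1.03×10⁻⁹)/(1.41) + (6.49×10⁻⁹)/(0.210)] = 284 V.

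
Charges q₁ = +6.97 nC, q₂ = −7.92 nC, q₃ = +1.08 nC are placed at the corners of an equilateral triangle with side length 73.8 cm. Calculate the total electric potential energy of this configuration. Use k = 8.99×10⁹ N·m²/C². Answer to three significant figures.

-6.85×10⁻⁷ J

The work to assemble the configuration equals its total potential energy, U = Σ kqᵢqⱼ/rᵢⱼ over all pairs.
All three pair separations equal the side length, 0.738 m.
U = (-6.72×10⁻⁷) + (9.17×10⁻⁸) + (-1.04×10⁻⁷) = -6.85×10⁻⁷ J.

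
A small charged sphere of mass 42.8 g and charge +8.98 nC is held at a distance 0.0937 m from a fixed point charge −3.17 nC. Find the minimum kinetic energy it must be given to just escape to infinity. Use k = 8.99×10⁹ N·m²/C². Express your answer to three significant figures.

To just escape, total mechanical energy must reach zero at infinity: ½mv²_min + U = 0, so ½mv²_min = −U = |kQq|/r.
|U| = |kQq|/r = (8.99×10⁹ N·m²/C²)(3.17×10⁻⁹)(8.98×10⁻⁹)/(0.0937) = 2.73×10⁻⁶ J.

2.73×10⁻⁶ J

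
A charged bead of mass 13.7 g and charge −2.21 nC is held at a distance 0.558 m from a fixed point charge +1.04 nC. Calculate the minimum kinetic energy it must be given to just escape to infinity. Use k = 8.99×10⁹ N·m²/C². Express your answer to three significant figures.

To just escape, total mechanical energy must reach zero at infinity: ½mv²_min + U = 0, so ½mv²_min = −U = |kQq|/r.
|U| = |kQq|/r = (8.99×10⁹ N·m²/C²)(1.04×10⁻⁹)(2.21×10⁻⁹)/(0.558) = 3.70×10⁻⁸ J.

3.70×10⁻⁸ J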